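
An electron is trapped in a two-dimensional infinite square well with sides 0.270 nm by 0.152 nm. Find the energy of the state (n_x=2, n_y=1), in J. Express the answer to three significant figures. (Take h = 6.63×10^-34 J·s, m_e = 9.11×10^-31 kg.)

For a 2D rectangular well E = (h²/8m_e)·Σ n_i²/L_i² = (6.63×10^-34)²/(8·9.11×10^-31) · [2²/(0.270 nm)² + 1²/(0.152 nm)²].
Evaluating gives E = 5.92×10^-18 J.

E = 5.92×10^-18 J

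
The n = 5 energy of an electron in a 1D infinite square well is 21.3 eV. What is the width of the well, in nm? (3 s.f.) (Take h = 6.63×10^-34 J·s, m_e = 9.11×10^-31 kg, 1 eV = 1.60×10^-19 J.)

L = 0.665 nm

From E_n = n²h²/(8m_eL²), L = n·h/√(8m_eE_n).
E_5 = 21.3 eV = 3.408×10^-18 J, so L = 5·6.63×10^-34/√(8·9.11×10^-31·3.408×10^-18) = 6.65×10^-10 m = 0.665 nm.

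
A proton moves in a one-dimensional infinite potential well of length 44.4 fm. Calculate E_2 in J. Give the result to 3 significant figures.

E_2 = 6.66×10^-14 J

For an infinite well E_n = n²h²/(8m_pL²), so E_1 = h²/(8m_pL²) = (6.626×10^-34)²/(8·1.673×10^-27·(4.44×10^-14 m)²) = 1.664×10^-14 J.
Then E_2 = 2²·E_1 = 4·1.664×10^-14 J = 6.66×10^-14 J.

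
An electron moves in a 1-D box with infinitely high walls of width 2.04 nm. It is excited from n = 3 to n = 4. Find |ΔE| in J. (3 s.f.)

|ΔE| = 1.01×10^-19 J

E_1 = h²/(8m_eL²) = 1.448×10^-20 J.
|ΔE| = |3² − 4²|·E_1 = 7·1.448×10^-20 J = 1.01×10^-19 J.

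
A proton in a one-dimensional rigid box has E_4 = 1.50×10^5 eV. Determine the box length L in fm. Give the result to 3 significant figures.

From E_n = n²h²/(8m_pL²), L = n·h/√(8m_pE_n).
E_4 = 1.50×10^5 eV = 2.403×10^-14 J, so L = 4·6.626×10^-34/√(8·1.673×10^-27·2.403×10^-14) = 1.48×10^-13 m = 148 fm.

L = 148 fm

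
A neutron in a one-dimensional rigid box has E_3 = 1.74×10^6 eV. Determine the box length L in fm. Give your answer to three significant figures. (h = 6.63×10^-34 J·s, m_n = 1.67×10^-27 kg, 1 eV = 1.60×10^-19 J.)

From E_n = n²h²/(8m_nL²), L = n·h/√(8m_nE_n).
E_3 = 1.74×10^6 eV = 2.784×10^-13 J, so L = 3·6.63×10^-34/√(8·1.67×10^-27·2.784×10^-13) = 3.26×10^-14 m = 32.6 fm.

L = 32.6 fm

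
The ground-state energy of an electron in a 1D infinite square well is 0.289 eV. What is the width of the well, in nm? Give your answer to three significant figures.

L = 1.14 nm

From E_n = n²h²/(8m_eL²), L = n·h/√(8m_eE_n).
E_1 = 0.289 eV = 4.630×10^-20 J, so L = 1·6.626×10^-34/√(8·9.109×10^-31·4.630×10^-20) = 1.14×10^-9 m = 1.14 nm.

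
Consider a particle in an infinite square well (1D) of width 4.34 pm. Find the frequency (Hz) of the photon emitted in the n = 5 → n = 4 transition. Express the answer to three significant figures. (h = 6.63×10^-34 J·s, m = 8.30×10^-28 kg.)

E_1 = h²/(8mL²) = 3.515×10^-18 J and ΔE = (5² − 4²)E_1 = 3.164×10^-17 J.
f = ΔE/h = 3.164×10^-17/6.63×10^-34 = 4.77×10^16 Hz.

f = 4.77×10^16 Hz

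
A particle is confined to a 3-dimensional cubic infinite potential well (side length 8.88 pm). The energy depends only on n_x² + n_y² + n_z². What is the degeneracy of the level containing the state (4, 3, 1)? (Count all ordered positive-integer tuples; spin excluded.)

degeneracy = 6

The level has n_x² + n_y² + n_z² = 26. The ordered positive-integer solutions are (1, 3, 4), (1, 4, 3), (3, 1, 4), (3, 4, 1), (4, 1, 3), (4, 3, 1).
That gives 6 states.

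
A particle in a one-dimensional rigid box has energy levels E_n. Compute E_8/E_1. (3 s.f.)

E_n ∝ n², so E_8/E_1 = 8²/1² = 64/1 = 64.0.

64.0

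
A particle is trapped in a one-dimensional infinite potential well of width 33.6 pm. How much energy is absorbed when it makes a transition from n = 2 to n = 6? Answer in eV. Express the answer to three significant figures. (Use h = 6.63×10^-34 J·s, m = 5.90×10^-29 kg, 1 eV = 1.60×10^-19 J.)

E_1 = h²/(8mL²) = 8.249×10^-19 J.
|ΔE| = |2² − 6²|·E_1 = 32·8.249×10^-19 J = 2.640×10^-17 J = 165 eV.

|ΔE| = 165 eV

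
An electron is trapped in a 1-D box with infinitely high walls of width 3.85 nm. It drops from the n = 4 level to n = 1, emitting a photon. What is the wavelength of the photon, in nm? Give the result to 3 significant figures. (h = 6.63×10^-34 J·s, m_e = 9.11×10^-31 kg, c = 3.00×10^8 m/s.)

λ = 3.26×10^3 nm

E_1 = h²/(8m_eL²) = 4.069×10^-21 J, so ΔE = (4² − 1²)E_1 = 6.104×10^-20 J.
λ = hc/ΔE = (6.63×10^-34·3.00×10^8)/6.104×10^-20 = 3.26×10^-6 m = 3.26×10^3 nm.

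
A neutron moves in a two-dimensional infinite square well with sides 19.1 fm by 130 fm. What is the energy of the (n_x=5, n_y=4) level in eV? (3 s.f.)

For a 2D rectangular well E = (h²/8m_n)·Σ n_i²/L_i² = (6.626×10^-34)²/(8·1.675×10^-27) · [5²/(19.1 fm)² + 4²/(130 fm)²].
Evaluating gives E = 2.276×10^-12 J = 1.42×10^7 eV.

E = 1.42×10^7 eV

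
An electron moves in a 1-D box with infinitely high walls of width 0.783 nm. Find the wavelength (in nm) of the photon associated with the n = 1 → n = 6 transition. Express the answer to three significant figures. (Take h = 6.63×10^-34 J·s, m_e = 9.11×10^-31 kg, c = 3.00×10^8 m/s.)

λ = 57.8 nm

E_1 = h²/(8m_eL²) = 9.838×10^-20 J, so ΔE = (6² − 1²)E_1 = 3.443×10^-18 J.
λ = hc/ΔE = (6.63×10^-34·3.00×10^8)/3.443×10^-18 = 5.78×10^-8 m = 57.8 nm.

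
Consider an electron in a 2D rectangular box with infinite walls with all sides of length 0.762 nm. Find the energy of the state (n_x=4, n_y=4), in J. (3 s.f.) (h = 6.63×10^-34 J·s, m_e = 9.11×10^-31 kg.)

For a 2D rectangular well E = (h²/8m_e)·Σ n_i²/L_i² = (6.63×10^-34)²/(8·9.11×10^-31) · [4²/(0.762 nm)² + 4²/(0.762 nm)²].
Evaluating gives E = 3.32×10^-18 J.

E = 3.32×10^-18 J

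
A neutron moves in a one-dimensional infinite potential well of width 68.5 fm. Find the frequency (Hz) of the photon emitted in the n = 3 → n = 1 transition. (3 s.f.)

f = 8.43×10^19 Hz

E_1 = h²/(8m_nL²) = 6.983×10^-15 J and ΔE = (3² − 1²)E_1 = 5.586×10^-14 J.
f = ΔE/h = 5.586×10^-14/6.626×10^-34 = 8.43×10^19 Hz.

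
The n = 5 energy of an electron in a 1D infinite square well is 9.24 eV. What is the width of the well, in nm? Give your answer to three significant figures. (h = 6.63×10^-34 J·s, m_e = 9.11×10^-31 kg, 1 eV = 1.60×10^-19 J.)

L = 1.01 nm

From E_n = n²h²/(8m_eL²), L = n·h/√(8m_eE_n).
E_5 = 9.24 eV = 1.478×10^-18 J, so L = 5·6.63×10^-34/√(8·9.11×10^-31·1.478×10^-18) = 1.01×10^-9 m = 1.01 nm.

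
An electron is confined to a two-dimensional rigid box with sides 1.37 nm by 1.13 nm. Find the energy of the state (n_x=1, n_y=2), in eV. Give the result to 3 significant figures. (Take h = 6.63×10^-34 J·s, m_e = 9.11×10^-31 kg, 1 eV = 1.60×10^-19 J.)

E = 1.38 eV

For a 2D rectangular well E = (h²/8m_e)·Σ n_i²/L_i² = (6.63×10^-34)²/(8·9.11×10^-31) · [1²/(1.37 nm)² + 2²/(1.13 nm)²].
Evaluating gives E = 2.211×10^-19 J = 1.38 eV.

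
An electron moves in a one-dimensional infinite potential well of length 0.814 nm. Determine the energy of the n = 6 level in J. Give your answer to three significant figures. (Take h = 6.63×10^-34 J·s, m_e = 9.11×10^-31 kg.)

For an infinite well E_n = n²h²/(8m_eL²), so E_1 = h²/(8m_eL²) = (6.63×10^-34)²/(8·9.11×10^-31·(8.14×10^-10 m)²) = 9.103×10^-20 J.
Then E_6 = 6²·E_1 = 36·9.103×10^-20 J = 3.28×10^-18 J.

E_6 = 3.28×10^-18 J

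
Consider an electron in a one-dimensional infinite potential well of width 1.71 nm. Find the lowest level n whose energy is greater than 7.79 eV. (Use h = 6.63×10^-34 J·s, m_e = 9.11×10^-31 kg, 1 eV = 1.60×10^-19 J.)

n = 8

E_1 = h²/(8m_eL²) = 2.063×10^-20 J = 0.1289 eV.
Need n² > 7.79/0.1289 = 60.43, i.e. n > 7.774.
The smallest integer satisfying this is n = 8.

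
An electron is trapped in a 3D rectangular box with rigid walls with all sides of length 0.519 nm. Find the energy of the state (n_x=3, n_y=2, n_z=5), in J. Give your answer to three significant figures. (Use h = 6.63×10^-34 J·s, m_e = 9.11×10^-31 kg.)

E = 8.51×10^-18 J

For a 3D rectangular well E = (h²/8m_e)·Σ n_i²/L_i² = (6.63×10^-34)²/(8·9.11×10^-31) · [3²/(0.519 nm)² + 2²/(0.519 nm)² + 5²/(0.519 nm)²].
Evaluating gives E = 8.51×10^-18 J.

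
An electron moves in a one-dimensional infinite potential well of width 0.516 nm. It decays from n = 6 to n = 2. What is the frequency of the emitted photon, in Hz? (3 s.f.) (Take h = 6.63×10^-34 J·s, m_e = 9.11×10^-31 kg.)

E_1 = h²/(8m_eL²) = 2.265×10^-19 J and ΔE = (6² − 2²)E_1 = 7.248×10^-18 J.
f = ΔE/h = 7.248×10^-18/6.63×10^-34 = 1.09×10^16 Hz.

f = 1.09×10^16 Hz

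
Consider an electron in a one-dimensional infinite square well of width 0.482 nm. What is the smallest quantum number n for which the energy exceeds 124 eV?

E_1 = h²/(8m_eL²) = 2.593×10^-19 J = 1.619 eV.
Need n² > 124/1.619 = 76.59, i.e. n > 8.752.
The smallest integer satisfying this is n = 9.

n = 9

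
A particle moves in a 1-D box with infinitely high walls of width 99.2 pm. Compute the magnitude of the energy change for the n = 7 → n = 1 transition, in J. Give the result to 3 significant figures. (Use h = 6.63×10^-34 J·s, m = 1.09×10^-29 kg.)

E_1 = h²/(8mL²) = 5.123×10^-19 J.
|ΔE| = |7² − 1²|·E_1 = 48·5.123×10^-19 J = 2.46×10^-17 J.

|ΔE| = 2.46×10^-17 J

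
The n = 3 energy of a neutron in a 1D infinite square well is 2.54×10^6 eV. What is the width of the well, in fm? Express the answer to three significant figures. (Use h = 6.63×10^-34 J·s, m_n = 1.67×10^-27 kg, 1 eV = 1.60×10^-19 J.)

From E_n = n²h²/(8m_nL²), L = n·h/√(8m_nE_n).
E_3 = 2.54×10^6 eV = 4.064×10^-13 J, so L = 3·6.63×10^-34/√(8·1.67×10^-27·4.064×10^-13) = 2.70×10^-14 m = 27.0 fm.

L = 27.0 fm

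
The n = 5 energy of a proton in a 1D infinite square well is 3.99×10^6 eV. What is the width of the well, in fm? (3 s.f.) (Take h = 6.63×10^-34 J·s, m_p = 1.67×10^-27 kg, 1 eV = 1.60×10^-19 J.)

L = 35.9 fm

From E_n = n²h²/(8m_pL²), L = n·h/√(8m_pE_n).
E_5 = 3.99×10^6 eV = 6.384×10^-13 J, so L = 5·6.63×10^-34/√(8·1.67×10^-27·6.384×10^-13) = 3.59×10^-14 m = 35.9 fm.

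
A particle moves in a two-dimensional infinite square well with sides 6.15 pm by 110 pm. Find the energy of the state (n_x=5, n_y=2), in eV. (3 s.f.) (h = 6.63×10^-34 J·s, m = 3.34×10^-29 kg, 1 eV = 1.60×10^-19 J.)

For a 2D rectangular well E = (h²/8m)·Σ n_i²/L_i² = (6.63×10^-34)²/(8·3.34×10^-29) · [5²/(6.15 pm)² + 2²/(110 pm)²].
Evaluating gives E = 1.088×10^-15 J = 6.80×10^3 eV.

E = 6.80×10^3 eV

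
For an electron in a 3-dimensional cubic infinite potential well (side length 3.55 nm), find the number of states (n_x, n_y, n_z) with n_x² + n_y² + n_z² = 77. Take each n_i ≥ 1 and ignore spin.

degeneracy = 12

The level has n_x² + n_y² + n_z² = 77. The ordered positive-integer solutions are (2, 3, 8), (2, 8, 3), (3, 2, 8), (3, 8, 2), (4, 5, 6), (4, 6, 5), (5, 4, 6), (5, 6, 4), (6, 4, 5), (6, 5, 4), (8, 2, 3), (8, 3, 2).
That gives 12 states.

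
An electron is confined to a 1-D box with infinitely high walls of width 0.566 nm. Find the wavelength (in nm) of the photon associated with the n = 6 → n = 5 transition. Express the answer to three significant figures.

E_1 = h²/(8m_eL²) = 1.881×10^-19 J, so ΔE = (6² − 5²)E_1 = 2.069×10^-18 J.
λ = hc/ΔE = (6.626×10^-34·2.998×10^8)/2.069×10^-18 = 9.60×10^-8 m = 96.0 nm.

λ = 96.0 nm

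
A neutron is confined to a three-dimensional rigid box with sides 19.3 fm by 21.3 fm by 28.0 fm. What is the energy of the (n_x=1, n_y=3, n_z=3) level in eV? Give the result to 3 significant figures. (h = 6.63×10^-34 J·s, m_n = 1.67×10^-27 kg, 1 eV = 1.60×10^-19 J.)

E = 6.99×10^6 eV

For a 3D rectangular well E = (h²/8m_n)·Σ n_i²/L_i² = (6.63×10^-34)²/(8·1.67×10^-27) · [1²/(19.3 fm)² + 3²/(21.3 fm)² + 3²/(28.0 fm)²].
Evaluating gives E = 1.119×10^-12 J = 6.99×10^6 eV.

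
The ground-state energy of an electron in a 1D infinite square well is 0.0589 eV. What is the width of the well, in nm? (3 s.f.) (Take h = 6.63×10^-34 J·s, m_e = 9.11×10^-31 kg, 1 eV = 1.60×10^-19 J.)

From E_n = n²h²/(8m_eL²), L = n·h/√(8m_eE_n).
E_1 = 0.0589 eV = 9.424×10^-21 J, so L = 1·6.63×10^-34/√(8·9.11×10^-31·9.424×10^-21) = 2.53×10^-9 m = 2.53 nm.

L = 2.53 nm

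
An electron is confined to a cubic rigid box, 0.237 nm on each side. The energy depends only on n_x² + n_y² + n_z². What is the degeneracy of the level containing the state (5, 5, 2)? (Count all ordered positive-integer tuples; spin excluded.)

The level has n_x² + n_y² + n_z² = 54. The ordered positive-integer solutions are (1, 2, 7), (1, 7, 2), (2, 1, 7), (2, 5, 5), (2, 7, 1), (3, 3, 6), (3, 6, 3), (5, 2, 5), (5, 5, 2), (6, 3, 3), (7, 1, 2), (7, 2, 1).
That gives 12 states.

degeneracy = 12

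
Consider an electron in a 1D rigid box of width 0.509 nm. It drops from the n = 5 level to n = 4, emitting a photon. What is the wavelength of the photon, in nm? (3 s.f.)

λ = 94.9 nm

E_1 = h²/(8m_eL²) = 2.325×10^-19 J, so ΔE = (5² − 4²)E_1 = 2.093×10^-18 J.
λ = hc/ΔE = (6.626×10^-34·2.998×10^8)/2.093×10^-18 = 9.49×10^-8 m = 94.9 nm.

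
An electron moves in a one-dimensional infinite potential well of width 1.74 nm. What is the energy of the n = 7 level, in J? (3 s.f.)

For an infinite well E_n = n²h²/(8m_eL²), so E_1 = h²/(8m_eL²) = (6.626×10^-34)²/(8·9.109×10^-31·(1.74×10^-9 m)²) = 1.990×10^-20 J.
Then E_7 = 7²·E_1 = 49·1.990×10^-20 J = 9.75×10^-19 J.

E_7 = 9.75×10^-19 J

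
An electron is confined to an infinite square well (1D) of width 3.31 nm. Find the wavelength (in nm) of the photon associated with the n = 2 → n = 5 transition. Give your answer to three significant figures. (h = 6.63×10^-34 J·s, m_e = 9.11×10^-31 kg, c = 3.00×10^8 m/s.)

E_1 = h²/(8m_eL²) = 5.505×10^-21 J, so ΔE = (5² − 2²)E_1 = 1.156×10^-19 J.
λ = hc/ΔE = (6.63×10^-34·3.00×10^8)/1.156×10^-19 = 1.72×10^-6 m = 1.72×10^3 nm.

λ = 1.72×10^3 nm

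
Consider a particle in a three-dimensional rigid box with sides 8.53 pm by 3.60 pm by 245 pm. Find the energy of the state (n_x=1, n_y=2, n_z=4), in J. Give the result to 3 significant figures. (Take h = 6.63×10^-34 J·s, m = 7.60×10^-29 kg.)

E = 2.33×10^-16 J

For a 3D rectangular well E = (h²/8m)·Σ n_i²/L_i² = (6.63×10^-34)²/(8·7.60×10^-29) · [1²/(8.53 pm)² + 2²/(3.60 pm)² + 4²/(245 pm)²].
Evaluating gives E = 2.33×10^-16 J.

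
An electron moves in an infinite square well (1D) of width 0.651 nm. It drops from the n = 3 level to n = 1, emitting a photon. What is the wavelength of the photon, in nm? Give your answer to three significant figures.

E_1 = h²/(8m_eL²) = 1.422×10^-19 J, so ΔE = (3² − 1²)E_1 = 1.138×10^-18 J.
λ = hc/ΔE = (6.626×10^-34·2.998×10^8)/1.138×10^-18 = 1.75×10^-7 m = 175 nm.

λ = 175 nm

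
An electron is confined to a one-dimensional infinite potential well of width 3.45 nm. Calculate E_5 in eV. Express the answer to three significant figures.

For an infinite well E_n = n²h²/(8m_eL²), so E_1 = h²/(8m_eL²) = (6.626×10^-34)²/(8·9.109×10^-31·(3.45×10^-9 m)²) = 5.062×10^-21 J.
Then E_5 = 5²·E_1 = 25·5.062×10^-21 J = 1.265×10^-19 J.
Converting, E_5 = 1.265×10^-19 J / (1.602×10^-19 J/eV) = 0.790 eV.

E_5 = 0.790 eV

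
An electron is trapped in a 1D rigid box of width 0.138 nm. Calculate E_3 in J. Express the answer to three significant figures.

For an infinite well E_n = n²h²/(8m_eL²), so E_1 = h²/(8m_eL²) = (6.626×10^-34)²/(8·9.109×10^-31·(1.38×10^-10 m)²) = 3.164×10^-18 J.
Then E_3 = 3²·E_1 = 9·3.164×10^-18 J = 2.85×10^-17 J.

E_3 = 2.85×10^-17 J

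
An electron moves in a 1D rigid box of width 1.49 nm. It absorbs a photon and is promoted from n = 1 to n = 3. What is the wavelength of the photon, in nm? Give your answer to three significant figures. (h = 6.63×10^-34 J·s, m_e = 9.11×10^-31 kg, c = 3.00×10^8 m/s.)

λ = 915 nm

E_1 = h²/(8m_eL²) = 2.717×10^-20 J, so ΔE = (3² − 1²)E_1 = 2.174×10^-19 J.
λ = hc/ΔE = (6.63×10^-34·3.00×10^8)/2.174×10^-19 = 9.15×10^-7 m = 915 nm.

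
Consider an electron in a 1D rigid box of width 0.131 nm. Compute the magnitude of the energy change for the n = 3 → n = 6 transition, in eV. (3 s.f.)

E_1 = h²/(8m_eL²) = 3.511×10^-18 J.
|ΔE| = |3² − 6²|·E_1 = 27·3.511×10^-18 J = 9.480×10^-17 J = 592 eV.

|ΔE| = 592 eV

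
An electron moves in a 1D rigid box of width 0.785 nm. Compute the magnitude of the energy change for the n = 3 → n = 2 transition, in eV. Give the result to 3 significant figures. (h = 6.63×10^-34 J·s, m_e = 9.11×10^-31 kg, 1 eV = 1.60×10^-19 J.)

|ΔE| = 3.06 eV

E_1 = h²/(8m_eL²) = 9.788×10^-20 J.
|ΔE| = |3² − 2²|·E_1 = 5·9.788×10^-20 J = 4.894×10^-19 J = 3.06 eV.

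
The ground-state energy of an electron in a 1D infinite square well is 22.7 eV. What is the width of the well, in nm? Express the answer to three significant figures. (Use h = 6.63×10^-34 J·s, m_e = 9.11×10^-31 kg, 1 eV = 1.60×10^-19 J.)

From E_n = n²h²/(8m_eL²), L = n·h/√(8m_eE_n).
E_1 = 22.7 eV = 3.632×10^-18 J, so L = 1·6.63×10^-34/√(8·9.11×10^-31·3.632×10^-18) = 1.29×10^-10 m = 0.129 nm.

L = 0.129 nm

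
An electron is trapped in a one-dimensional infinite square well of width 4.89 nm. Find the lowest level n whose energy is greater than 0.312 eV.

E_1 = h²/(8m_eL²) = 2.520×10^-21 J = 0.01573 eV.
Need n² > 0.312/0.01573 = 19.83, i.e. n > 4.453.
The smallest integer satisfying this is n = 5.

n = 5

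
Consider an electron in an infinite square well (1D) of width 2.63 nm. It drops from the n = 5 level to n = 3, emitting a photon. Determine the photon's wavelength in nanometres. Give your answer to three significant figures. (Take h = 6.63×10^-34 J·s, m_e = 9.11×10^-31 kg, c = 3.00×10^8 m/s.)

E_1 = h²/(8m_eL²) = 8.720×10^-21 J, so ΔE = (5² − 3²)E_1 = 1.395×10^-19 J.
λ = hc/ΔE = (6.63×10^-34·3.00×10^8)/1.395×10^-19 = 1.43×10^-6 m = 1.43×10^3 nm.

λ = 1.43×10^3 nm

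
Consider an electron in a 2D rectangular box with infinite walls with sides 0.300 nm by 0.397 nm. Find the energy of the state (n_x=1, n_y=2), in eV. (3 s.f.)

For a 2D rectangular well E = (h²/8m_e)·Σ n_i²/L_i² = (6.626×10^-34)²/(8·9.109×10^-31) · [1²/(0.300 nm)² + 2²/(0.397 nm)²].
Evaluating gives E = 2.198×10^-18 J = 13.7 eV.

E = 13.7 eV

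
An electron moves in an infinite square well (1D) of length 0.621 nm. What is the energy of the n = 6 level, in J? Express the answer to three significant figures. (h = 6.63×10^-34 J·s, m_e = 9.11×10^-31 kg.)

For an infinite well E_n = n²h²/(8m_eL²), so E_1 = h²/(8m_eL²) = (6.63×10^-34)²/(8·9.11×10^-31·(6.21×10^-10 m)²) = 1.564×10^-19 J.
Then E_6 = 6²·E_1 = 36·1.564×10^-19 J = 5.63×10^-18 J.

E_6 = 5.63×10^-18 J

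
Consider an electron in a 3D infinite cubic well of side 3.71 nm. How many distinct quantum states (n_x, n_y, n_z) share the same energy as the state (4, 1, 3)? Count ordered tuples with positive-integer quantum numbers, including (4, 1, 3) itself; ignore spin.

The level has n_x² + n_y² + n_z² = 26. The ordered positive-integer solutions are (1, 3, 4), (1, 4, 3), (3, 1, 4), (3, 4, 1), (4, 1, 3), (4, 3, 1).
That gives 6 states.

degeneracy = 6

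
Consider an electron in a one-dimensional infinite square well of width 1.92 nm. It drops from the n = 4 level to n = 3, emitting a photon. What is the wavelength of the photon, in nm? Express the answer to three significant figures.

E_1 = h²/(8m_eL²) = 1.634×10^-20 J, so ΔE = (4² − 3²)E_1 = 1.144×10^-19 J.
λ = hc/ΔE = (6.626×10^-34·2.998×10^8)/1.144×10^-19 = 1.74×10^-6 m = 1.74×10^3 nm.

λ = 1.74×10^3 nm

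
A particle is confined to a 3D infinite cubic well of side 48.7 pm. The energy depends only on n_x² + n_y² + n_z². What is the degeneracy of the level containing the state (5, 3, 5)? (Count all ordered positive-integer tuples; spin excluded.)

degeneracy = 9

The level has n_x² + n_y² + n_z² = 59. The ordered positive-integer solutions are (1, 3, 7), (1, 7, 3), (3, 1, 7), (3, 5, 5), (3, 7, 1), (5, 3, 5), (5, 5, 3), (7, 1, 3), (7, 3, 1).
That gives 9 states.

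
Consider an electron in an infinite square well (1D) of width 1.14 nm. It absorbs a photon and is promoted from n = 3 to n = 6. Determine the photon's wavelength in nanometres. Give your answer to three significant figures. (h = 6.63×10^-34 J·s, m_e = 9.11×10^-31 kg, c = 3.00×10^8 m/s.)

E_1 = h²/(8m_eL²) = 4.641×10^-20 J, so ΔE = (6² − 3²)E_1 = 1.253×10^-18 J.
λ = hc/ΔE = (6.63×10^-34·3.00×10^8)/1.253×10^-18 = 1.59×10^-7 m = 159 nm.

λ = 159 nm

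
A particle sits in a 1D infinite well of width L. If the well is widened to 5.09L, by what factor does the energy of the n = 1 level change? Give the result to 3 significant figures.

E_n ∝ 1/L², so the energy scales by 1/5.09² = 0.0386.

0.0386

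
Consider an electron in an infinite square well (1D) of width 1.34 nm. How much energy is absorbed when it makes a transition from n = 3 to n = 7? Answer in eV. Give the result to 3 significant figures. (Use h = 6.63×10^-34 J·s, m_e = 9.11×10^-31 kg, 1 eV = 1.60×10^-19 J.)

E_1 = h²/(8m_eL²) = 3.359×10^-20 J.
|ΔE| = |3² − 7²|·E_1 = 40·3.359×10^-20 J = 1.344×10^-18 J = 8.40 eV.

|ΔE| = 8.40 eV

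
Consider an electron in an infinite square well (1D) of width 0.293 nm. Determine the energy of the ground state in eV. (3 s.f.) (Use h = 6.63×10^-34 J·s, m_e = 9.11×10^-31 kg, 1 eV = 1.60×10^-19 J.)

E_1 = 4.39 eV

For an infinite well E_n = n²h²/(8m_eL²), so E_1 = h²/(8m_eL²) = (6.63×10^-34)²/(8·9.11×10^-31·(2.93×10^-10 m)²) = 7.026×10^-19 J.
Converting, E_1 = 7.026×10^-19 J / (1.60×10^-19 J/eV) = 4.39 eV.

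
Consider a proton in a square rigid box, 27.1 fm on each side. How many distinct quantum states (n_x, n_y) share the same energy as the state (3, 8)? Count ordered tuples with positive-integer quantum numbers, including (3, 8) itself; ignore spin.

The level has n_x² + n_y² = 73. The ordered positive-integer solutions are (3, 8), (8, 3).
That gives 2 states.

degeneracy = 2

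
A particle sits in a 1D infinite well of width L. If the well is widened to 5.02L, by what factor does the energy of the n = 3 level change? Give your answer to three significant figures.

E_n ∝ 1/L², so the energy scales by 1/5.02² = 0.0397.

0.0397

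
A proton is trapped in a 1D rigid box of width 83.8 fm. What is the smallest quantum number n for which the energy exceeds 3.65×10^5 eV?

n = 4

E_1 = h²/(8m_pL²) = 4.671×10^-15 J = 2.916×10^4 eV.
Need n² > 3.65×10^5/2.916×10^4 = 12.52, i.e. n > 3.538.
The smallest integer satisfying this is n = 4.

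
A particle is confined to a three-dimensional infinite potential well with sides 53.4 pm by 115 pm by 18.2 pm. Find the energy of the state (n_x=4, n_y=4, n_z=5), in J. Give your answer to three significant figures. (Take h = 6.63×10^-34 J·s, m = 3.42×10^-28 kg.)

For a 3D rectangular well E = (h²/8m)·Σ n_i²/L_i² = (6.63×10^-34)²/(8·3.42×10^-28) · [4²/(53.4 pm)² + 4²/(115 pm)² + 5²/(18.2 pm)²].
Evaluating gives E = 1.32×10^-17 J.

E = 1.32×10^-17 J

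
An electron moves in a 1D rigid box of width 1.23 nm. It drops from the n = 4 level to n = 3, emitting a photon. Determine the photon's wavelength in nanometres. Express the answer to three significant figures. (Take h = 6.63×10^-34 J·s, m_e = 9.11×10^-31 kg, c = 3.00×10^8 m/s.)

E_1 = h²/(8m_eL²) = 3.987×10^-20 J, so ΔE = (4² − 3²)E_1 = 2.791×10^-19 J.
λ = hc/ΔE = (6.63×10^-34·3.00×10^8)/2.791×10^-19 = 7.13×10^-7 m = 713 nm.

λ = 713 nm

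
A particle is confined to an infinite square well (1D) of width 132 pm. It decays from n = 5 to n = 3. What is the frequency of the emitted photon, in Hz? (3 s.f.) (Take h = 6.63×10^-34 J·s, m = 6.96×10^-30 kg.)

f = 1.09×10^16 Hz

E_1 = h²/(8mL²) = 4.531×10^-19 J and ΔE = (5² − 3²)E_1 = 7.250×10^-18 J.
f = ΔE/h = 7.250×10^-18/6.63×10^-34 = 1.09×10^16 Hz.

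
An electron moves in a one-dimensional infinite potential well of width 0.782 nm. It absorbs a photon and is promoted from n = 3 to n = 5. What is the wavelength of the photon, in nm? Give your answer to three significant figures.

E_1 = h²/(8m_eL²) = 9.852×10^-20 J, so ΔE = (5² − 3²)E_1 = 1.576×10^-18 J.
λ = hc/ΔE = (6.626×10^-34·2.998×10^8)/1.576×10^-18 = 1.26×10^-7 m = 126 nm.

λ = 126 nm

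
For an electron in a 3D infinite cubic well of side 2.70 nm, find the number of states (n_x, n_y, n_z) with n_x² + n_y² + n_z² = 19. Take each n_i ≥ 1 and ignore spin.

The level has n_x² + n_y² + n_z² = 19. The ordered positive-integer solutions are (1, 3, 3), (3, 1, 3), (3, 3, 1).
That gives 3 states.

degeneracy = 3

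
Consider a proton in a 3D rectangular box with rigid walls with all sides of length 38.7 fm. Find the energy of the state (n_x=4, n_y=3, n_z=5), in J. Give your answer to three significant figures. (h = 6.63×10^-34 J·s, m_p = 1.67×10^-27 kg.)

For a 3D rectangular well E = (h²/8m_p)·Σ n_i²/L_i² = (6.63×10^-34)²/(8·1.67×10^-27) · [4²/(38.7 fm)² + 3²/(38.7 fm)² + 5²/(38.7 fm)²].
Evaluating gives E = 1.10×10^-12 J.

E = 1.10×10^-12 J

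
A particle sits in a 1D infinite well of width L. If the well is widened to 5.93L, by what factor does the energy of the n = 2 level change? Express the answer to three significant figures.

0.0284

E_n ∝ 1/L², so the energy scales by 1/5.93² = 0.0284.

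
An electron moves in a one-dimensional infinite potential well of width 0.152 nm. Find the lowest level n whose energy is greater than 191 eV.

n = 4

E_1 = h²/(8m_eL²) = 2.608×10^-18 J = 16.28 eV.
Need n² > 191/16.28 = 11.73, i.e. n > 3.425.
The smallest integer satisfying this is n = 4.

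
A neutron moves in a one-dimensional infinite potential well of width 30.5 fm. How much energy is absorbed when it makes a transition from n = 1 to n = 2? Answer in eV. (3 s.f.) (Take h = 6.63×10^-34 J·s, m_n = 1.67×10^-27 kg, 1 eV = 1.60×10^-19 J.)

E_1 = h²/(8m_nL²) = 3.537×10^-14 J.
|ΔE| = |1² − 2²|·E_1 = 3·3.537×10^-14 J = 1.061×10^-13 J = 6.63×10^5 eV.

|ΔE| = 6.63×10^5 eV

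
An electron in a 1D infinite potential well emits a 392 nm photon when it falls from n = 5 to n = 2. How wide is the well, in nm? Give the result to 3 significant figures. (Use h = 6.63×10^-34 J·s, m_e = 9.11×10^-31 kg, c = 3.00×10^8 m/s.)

L = 1.58 nm

The photon carries ΔE = hc/λ = 6.63×10^-34·3.00×10^8/3.92×10^-7 m = 5.074×10^-19 J.
Since ΔE = (5² − 2²)E_1, E_1 = 2.416×10^-20 J, and L = h/√(8m_eE_1) = 1.58×10^-9 m = 1.58 nm.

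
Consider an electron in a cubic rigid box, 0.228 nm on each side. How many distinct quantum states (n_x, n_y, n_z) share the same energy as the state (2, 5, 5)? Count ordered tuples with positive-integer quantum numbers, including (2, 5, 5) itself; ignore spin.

degeneracy = 12

The level has n_x² + n_y² + n_z² = 54. The ordered positive-integer solutions are (1, 2, 7), (1, 7, 2), (2, 1, 7), (2, 5, 5), (2, 7, 1), (3, 3, 6), (3, 6, 3), (5, 2, 5), (5, 5, 2), (6, 3, 3), (7, 1, 2), (7, 2, 1).
That gives 12 states.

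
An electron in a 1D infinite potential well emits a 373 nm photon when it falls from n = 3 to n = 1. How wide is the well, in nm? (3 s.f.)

L = 0.951 nm

The photon carries ΔE = hc/λ = 6.626×10^-34·2.998×10^8/3.73×10^-7 m = 5.326×10^-19 J.
Since ΔE = (3² − 1²)E_1, E_1 = 6.657×10^-20 J, and L = h/√(8m_eE_1) = 9.51×10^-10 m = 0.951 nm.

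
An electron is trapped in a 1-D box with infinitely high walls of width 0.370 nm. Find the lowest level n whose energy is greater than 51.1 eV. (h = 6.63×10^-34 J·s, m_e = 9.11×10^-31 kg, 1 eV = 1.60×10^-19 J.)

n = 5

E_1 = h²/(8m_eL²) = 4.406×10^-19 J = 2.754 eV.
Need n² > 51.1/2.754 = 18.55, i.e. n > 4.307.
The smallest integer satisfying this is n = 5.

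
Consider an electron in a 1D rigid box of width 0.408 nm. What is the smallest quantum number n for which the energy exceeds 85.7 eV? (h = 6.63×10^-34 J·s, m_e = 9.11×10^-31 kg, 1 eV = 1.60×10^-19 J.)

E_1 = h²/(8m_eL²) = 3.623×10^-19 J = 2.264 eV.
Need n² > 85.7/2.264 = 37.85, i.e. n > 6.152.
The smallest integer satisfying this is n = 7.

n = 7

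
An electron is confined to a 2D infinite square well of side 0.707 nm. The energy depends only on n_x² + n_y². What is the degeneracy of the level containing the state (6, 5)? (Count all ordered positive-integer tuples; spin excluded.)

degeneracy = 2

The level has n_x² + n_y² = 61. The ordered positive-integer solutions are (5, 6), (6, 5).
That gives 2 states.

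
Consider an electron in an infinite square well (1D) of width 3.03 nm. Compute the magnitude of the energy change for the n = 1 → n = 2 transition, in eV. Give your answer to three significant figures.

|ΔE| = 0.123 eV

E_1 = h²/(8m_eL²) = 6.562×10^-21 J.
|ΔE| = |1² − 2²|·E_1 = 3·6.562×10^-21 J = 1.969×10^-20 J = 0.123 eV.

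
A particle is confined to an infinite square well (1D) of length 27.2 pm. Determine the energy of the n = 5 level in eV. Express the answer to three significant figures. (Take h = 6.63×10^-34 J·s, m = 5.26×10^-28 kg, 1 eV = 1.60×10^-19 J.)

For an infinite well E_n = n²h²/(8mL²), so E_1 = h²/(8mL²) = (6.63×10^-34)²/(8·5.26×10^-28·(2.72×10^-11 m)²) = 1.412×10^-19 J.
Then E_5 = 5²·E_1 = 25·1.412×10^-19 J = 3.530×10^-18 J.
Converting, E_5 = 3.530×10^-18 J / (1.60×10^-19 J/eV) = 22.1 eV.

E_5 = 22.1 eV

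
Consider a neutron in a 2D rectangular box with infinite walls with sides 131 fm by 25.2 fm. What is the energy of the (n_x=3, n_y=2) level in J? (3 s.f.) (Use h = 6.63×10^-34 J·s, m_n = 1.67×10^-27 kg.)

E = 2.24×10^-13 J

For a 2D rectangular well E = (h²/8m_n)·Σ n_i²/L_i² = (6.63×10^-34)²/(8·1.67×10^-27) · [3²/(131 fm)² + 2²/(25.2 fm)²].
Evaluating gives E = 2.24×10^-13 J.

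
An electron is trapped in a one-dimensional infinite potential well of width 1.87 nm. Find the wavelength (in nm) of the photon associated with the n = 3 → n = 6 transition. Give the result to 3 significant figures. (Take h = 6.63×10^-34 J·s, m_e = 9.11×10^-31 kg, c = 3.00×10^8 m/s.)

E_1 = h²/(8m_eL²) = 1.725×10^-20 J, so ΔE = (6² − 3²)E_1 = 4.658×10^-19 J.
λ = hc/ΔE = (6.63×10^-34·3.00×10^8)/4.658×10^-19 = 4.27×10^-7 m = 427 nm.

λ = 427 nm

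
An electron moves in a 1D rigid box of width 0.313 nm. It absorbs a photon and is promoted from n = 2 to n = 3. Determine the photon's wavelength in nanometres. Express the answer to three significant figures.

E_1 = h²/(8m_eL²) = 6.150×10^-19 J, so ΔE = (3² − 2²)E_1 = 3.075×10^-18 J.
λ = hc/ΔE = (6.626×10^-34·2.998×10^8)/3.075×10^-18 = 6.46×10^-8 m = 64.6 nm.

λ = 64.6 nm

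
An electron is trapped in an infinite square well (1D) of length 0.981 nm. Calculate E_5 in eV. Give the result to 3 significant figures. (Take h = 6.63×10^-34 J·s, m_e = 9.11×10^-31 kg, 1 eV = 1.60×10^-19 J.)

For an infinite well E_n = n²h²/(8m_eL²), so E_1 = h²/(8m_eL²) = (6.63×10^-34)²/(8·9.11×10^-31·(9.81×10^-10 m)²) = 6.267×10^-20 J.
Then E_5 = 5²·E_1 = 25·6.267×10^-20 J = 1.567×10^-18 J.
Converting, E_5 = 1.567×10^-18 J / (1.60×10^-19 J/eV) = 9.79 eV.

E_5 = 9.79 eV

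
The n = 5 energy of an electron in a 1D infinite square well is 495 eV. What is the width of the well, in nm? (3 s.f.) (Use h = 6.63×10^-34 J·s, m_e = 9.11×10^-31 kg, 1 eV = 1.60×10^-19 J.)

From E_n = n²h²/(8m_eL²), L = n·h/√(8m_eE_n).
E_5 = 495 eV = 7.920×10^-17 J, so L = 5·6.63×10^-34/√(8·9.11×10^-31·7.920×10^-17) = 1.38×10^-10 m = 0.138 nm.

L = 0.138 nm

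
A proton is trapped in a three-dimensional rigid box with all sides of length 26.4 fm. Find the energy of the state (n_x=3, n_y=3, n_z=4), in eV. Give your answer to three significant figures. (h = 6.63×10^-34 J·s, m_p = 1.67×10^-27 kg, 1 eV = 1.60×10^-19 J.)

For a 3D rectangular well E = (h²/8m_p)·Σ n_i²/L_i² = (6.63×10^-34)²/(8·1.67×10^-27) · [3²/(26.4 fm)² + 3²/(26.4 fm)² + 4²/(26.4 fm)²].
Evaluating gives E = 1.605×10^-12 J = 1.00×10^7 eV.

E = 1.00×10^7 eV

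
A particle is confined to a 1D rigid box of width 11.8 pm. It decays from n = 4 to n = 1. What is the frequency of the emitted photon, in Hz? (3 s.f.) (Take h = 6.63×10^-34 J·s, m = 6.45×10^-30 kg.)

f = 1.38×10^18 Hz

E_1 = h²/(8mL²) = 6.118×10^-17 J and ΔE = (4² − 1²)E_1 = 9.177×10^-16 J.
f = ΔE/h = 9.177×10^-16/6.63×10^-34 = 1.38×10^18 Hz.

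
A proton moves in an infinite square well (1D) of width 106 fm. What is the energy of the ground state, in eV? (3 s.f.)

E_1 = 1.82×10^4 eV

For an infinite well E_n = n²h²/(8m_pL²), so E_1 = h²/(8m_pL²) = (6.626×10^-34)²/(8·1.673×10^-27·(1.06×10^-13 m)²) = 2.919×10^-15 J.
Converting, E_1 = 2.919×10^-15 J / (1.602×10^-19 J/eV) = 1.82×10^4 eV.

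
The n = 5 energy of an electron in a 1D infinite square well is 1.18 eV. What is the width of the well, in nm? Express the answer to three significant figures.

L = 2.82 nm

From E_n = n²h²/(8m_eL²), L = n·h/√(8m_eE_n).
E_5 = 1.18 eV = 1.890×10^-19 J, so L = 5·6.626×10^-34/√(8·9.109×10^-31·1.890×10^-19) = 2.82×10^-9 m = 2.82 nm.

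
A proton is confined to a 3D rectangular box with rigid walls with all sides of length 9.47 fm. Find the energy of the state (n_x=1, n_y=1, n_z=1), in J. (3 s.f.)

E = 1.10×10^-12 J

For a 3D rectangular well E = (h²/8m_p)·Σ n_i²/L_i² = (6.626×10^-34)²/(8·1.673×10^-27) · [1²/(9.47 fm)² + 1²/(9.47 fm)² + 1²/(9.47 fm)²].
Evaluating gives E = 1.10×10^-12 J.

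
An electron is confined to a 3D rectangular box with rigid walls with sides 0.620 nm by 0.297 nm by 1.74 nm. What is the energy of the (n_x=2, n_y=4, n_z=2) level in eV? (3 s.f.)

E = 72.6 eV

For a 3D rectangular well E = (h²/8m_e)·Σ n_i²/L_i² = (6.626×10^-34)²/(8·9.109×10^-31) · [2²/(0.620 nm)² + 4²/(0.297 nm)² + 2²/(1.74 nm)²].
Evaluating gives E = 1.163×10^-17 J = 72.6 eV.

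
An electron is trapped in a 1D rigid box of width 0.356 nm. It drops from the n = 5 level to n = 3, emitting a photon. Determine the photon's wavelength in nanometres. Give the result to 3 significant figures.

E_1 = h²/(8m_eL²) = 4.754×10^-19 J, so ΔE = (5² − 3²)E_1 = 7.606×10^-18 J.
λ = hc/ΔE = (6.626×10^-34·2.998×10^8)/7.606×10^-18 = 2.61×10^-8 m = 26.1 nm.

λ = 26.1 nm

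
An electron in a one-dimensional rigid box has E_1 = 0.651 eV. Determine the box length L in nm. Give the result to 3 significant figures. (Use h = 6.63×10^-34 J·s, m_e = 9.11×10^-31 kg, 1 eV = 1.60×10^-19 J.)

L = 0.761 nm

From E_n = n²h²/(8m_eL²), L = n·h/√(8m_eE_n).
E_1 = 0.651 eV = 1.042×10^-19 J, so L = 1·6.63×10^-34/√(8·9.11×10^-31·1.042×10^-19) = 7.61×10^-10 m = 0.761 nm.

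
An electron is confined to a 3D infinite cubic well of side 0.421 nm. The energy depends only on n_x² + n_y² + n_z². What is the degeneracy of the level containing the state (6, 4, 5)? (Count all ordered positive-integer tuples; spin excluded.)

The level has n_x² + n_y² + n_z² = 77. The ordered positive-integer solutions are (2, 3, 8), (2, 8, 3), (3, 2, 8), (3, 8, 2), (4, 5, 6), (4, 6, 5), (5, 4, 6), (5, 6, 4), (6, 4, 5), (6, 5, 4), (8, 2, 3), (8, 3, 2).
That gives 12 states.

degeneracy = 12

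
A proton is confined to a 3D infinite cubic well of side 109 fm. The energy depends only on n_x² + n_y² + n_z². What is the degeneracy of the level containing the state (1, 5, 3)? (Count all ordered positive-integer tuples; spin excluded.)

The level has n_x² + n_y² + n_z² = 35. The ordered positive-integer solutions are (1, 3, 5), (1, 5, 3), (3, 1, 5), (3, 5, 1), (5, 1, 3), (5, 3, 1).
That gives 6 states.

degeneracy = 6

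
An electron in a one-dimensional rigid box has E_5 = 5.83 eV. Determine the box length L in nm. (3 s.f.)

L = 1.27 nm

From E_n = n²h²/(8m_eL²), L = n·h/√(8m_eE_n).
E_5 = 5.83 eV = 9.340×10^-19 J, so L = 5·6.626×10^-34/√(8·9.109×10^-31·9.340×10^-19) = 1.27×10^-9 m = 1.27 nm.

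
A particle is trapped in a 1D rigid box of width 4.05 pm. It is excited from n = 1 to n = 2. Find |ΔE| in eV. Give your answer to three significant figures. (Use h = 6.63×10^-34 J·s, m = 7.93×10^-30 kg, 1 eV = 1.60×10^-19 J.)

|ΔE| = 7.92×10^3 eV

E_1 = h²/(8mL²) = 4.224×10^-16 J.
|ΔE| = |1² − 2²|·E_1 = 3·4.224×10^-16 J = 1.267×10^-15 J = 7.92×10^3 eV.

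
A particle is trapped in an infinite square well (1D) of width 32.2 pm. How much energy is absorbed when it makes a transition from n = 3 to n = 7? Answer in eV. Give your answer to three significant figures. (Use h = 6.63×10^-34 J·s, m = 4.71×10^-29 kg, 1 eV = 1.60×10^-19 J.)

|ΔE| = 281 eV

E_1 = h²/(8mL²) = 1.125×10^-18 J.
|ΔE| = |3² − 7²|·E_1 = 40·1.125×10^-18 J = 4.500×10^-17 J = 281 eV.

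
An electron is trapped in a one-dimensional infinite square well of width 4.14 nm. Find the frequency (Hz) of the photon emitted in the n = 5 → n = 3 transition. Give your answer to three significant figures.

f = 8.49×10^13 Hz

E_1 = h²/(8m_eL²) = 3.515×10^-21 J and ΔE = (5² − 3²)E_1 = 5.624×10^-20 J.
f = ΔE/h = 5.624×10^-20/6.626×10^-34 = 8.49×10^13 Hz.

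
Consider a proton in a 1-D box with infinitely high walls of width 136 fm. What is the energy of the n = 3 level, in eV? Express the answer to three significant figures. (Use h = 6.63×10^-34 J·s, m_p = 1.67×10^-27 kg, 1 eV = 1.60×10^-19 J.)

For an infinite well E_n = n²h²/(8m_pL²), so E_1 = h²/(8m_pL²) = (6.63×10^-34)²/(8·1.67×10^-27·(1.36×10^-13 m)²) = 1.779×10^-15 J.
Then E_3 = 3²·E_1 = 9·1.779×10^-15 J = 1.601×10^-14 J.
Converting, E_3 = 1.601×10^-14 J / (1.60×10^-19 J/eV) = 1.00×10^5 eV.

E_3 = 1.00×10^5 eV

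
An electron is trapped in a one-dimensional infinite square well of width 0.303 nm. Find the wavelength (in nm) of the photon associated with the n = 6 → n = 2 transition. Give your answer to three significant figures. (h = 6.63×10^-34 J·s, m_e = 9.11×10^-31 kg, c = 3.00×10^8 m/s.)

λ = 9.46 nm

E_1 = h²/(8m_eL²) = 6.570×10^-19 J, so ΔE = (6² − 2²)E_1 = 2.102×10^-17 J.
λ = hc/ΔE = (6.63×10^-34·3.00×10^8)/2.102×10^-17 = 9.46×10^-9 m = 9.46 nm.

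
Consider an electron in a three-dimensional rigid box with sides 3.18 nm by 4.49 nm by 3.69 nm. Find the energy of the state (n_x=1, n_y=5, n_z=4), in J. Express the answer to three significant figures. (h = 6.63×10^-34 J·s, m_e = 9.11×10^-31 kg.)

For a 3D rectangular well E = (h²/8m_e)·Σ n_i²/L_i² = (6.63×10^-34)²/(8·9.11×10^-31) · [1²/(3.18 nm)² + 5²/(4.49 nm)² + 4²/(3.69 nm)²].
Evaluating gives E = 1.52×10^-19 J.

E = 1.52×10^-19 J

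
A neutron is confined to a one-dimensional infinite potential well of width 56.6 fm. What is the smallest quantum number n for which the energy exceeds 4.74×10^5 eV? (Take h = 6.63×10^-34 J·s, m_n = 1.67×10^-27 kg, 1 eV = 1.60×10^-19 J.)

n = 3

E_1 = h²/(8m_nL²) = 1.027×10^-14 J = 6.419×10^4 eV.
Need n² > 4.74×10^5/6.419×10^4 = 7.384, i.e. n > 2.717.
The smallest integer satisfying this is n = 3.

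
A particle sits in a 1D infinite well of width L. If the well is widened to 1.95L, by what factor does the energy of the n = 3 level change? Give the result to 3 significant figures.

0.263

E_n ∝ 1/L², so the energy scales by 1/1.95² = 0.263.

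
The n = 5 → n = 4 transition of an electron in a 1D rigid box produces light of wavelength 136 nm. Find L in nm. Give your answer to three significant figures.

The photon carries ΔE = hc/λ = 6.626×10^-34·2.998×10^8/1.36×10^-7 m = 1.461×10^-18 J.
Since ΔE = (5² − 4²)E_1, E_1 = 1.623×10^-19 J, and L = h/√(8m_eE_1) = 6.09×10^-10 m = 0.609 nm.

L = 0.609 nm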